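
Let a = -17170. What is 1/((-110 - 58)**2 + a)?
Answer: 1/11054 ≈ 9.0465e-5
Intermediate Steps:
1/((-110 - 58)**2 + a) = 1/((-110 - 58)**2 - 17170) = 1/((-168)**2 - 17170) = 1/(28224 - 17170) = 1/11054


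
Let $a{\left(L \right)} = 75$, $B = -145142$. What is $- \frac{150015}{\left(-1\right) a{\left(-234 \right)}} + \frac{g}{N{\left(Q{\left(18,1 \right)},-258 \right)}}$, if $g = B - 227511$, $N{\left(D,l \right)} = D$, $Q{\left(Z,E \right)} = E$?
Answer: $- \frac{1853264}{5} \approx -3.7065 \cdot 10^{5}$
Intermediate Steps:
$g = -372653$ ($g = -145142 - 227511 = -372653$)
$- \frac{150015}{\left(-1\right) a{\left(-234 \right)}} + \frac{g}{N{\left(Q{\left(18,1 \right)},-258 \right)}} = - \frac{150015}{\left(-1\right) 75} - \frac{372653}{1} = - \frac{150015}{-75} - 372653 = \left(-150015\right) \left(- \frac{1}{75}\right) - 372653 = \frac{10001}{5} - 372653 = - \frac{1853264}{5}$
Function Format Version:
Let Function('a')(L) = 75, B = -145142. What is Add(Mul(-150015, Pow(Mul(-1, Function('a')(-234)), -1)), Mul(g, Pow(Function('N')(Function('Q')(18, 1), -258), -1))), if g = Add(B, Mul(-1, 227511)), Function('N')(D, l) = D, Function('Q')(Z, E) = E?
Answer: Rational(-1853264, 5) ≈ -3.7065e+5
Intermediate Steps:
g = -372653 (g = Add(-145142, Mul(-1, 227511)) = Add(-145142, -227511) = -372653)
Add(Mul(-150015, Pow(Mul(-1, Function('a')(-234)), -1)), Mul(g, Pow(Function('N')(Function('Q')(18, 1), -258), -1))) = Add(Mul(-150015, Pow(Mul(-1, 75), -1)), Mul(-372653, Pow(1, -1))) = Add(Mul(-150015, Pow(-75, -1)), Mul(-372653, 1)) = Add(Mul(-150015, Rational(-1, 75)), -372653) = Add(Rational(10001, 5), -372653) = Rational(-1853264, 5)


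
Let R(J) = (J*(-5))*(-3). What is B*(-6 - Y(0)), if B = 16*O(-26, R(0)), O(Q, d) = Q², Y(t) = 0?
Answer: -64896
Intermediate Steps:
R(J) = 15*J (R(J) = -5*J*(-3) = 15*J)
B = 10816 (B = 16*(-26)² = 16*676 = 10816)
B*(-6 - Y(0)) = 10816*(-6 - 1*0) = 10816*(-6 + 0) = 10816*(-6) = -64896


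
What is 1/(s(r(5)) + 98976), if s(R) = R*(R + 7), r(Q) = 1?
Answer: 1/98984 ≈ 1.0103e-5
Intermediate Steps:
s(R) = R*(7 + R)
1/(s(r(5)) + 98976) = 1/(1*(7 + 1) + 98976) = 1/(1*8 + 98976) = 1/(8 + 98976) = 1/98984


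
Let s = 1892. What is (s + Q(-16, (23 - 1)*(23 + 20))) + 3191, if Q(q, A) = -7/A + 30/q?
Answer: 19226949/3784 ≈ 5081.1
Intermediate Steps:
(s + Q(-16, (23 - 1)*(23 + 20))) + 3191 = (1892 + (-7*1/((23 - 1)*(23 + 20)) + 30/(-16))) + 3191 = (1892 + (-7/(22*43) + 30*(-1/16))) + 3191 = (1892 + (-7/946 - 15/8)) + 3191 = (1892 - 7123/3784) + 3191 = 7152205/3784 + 3191 = 19226949/3784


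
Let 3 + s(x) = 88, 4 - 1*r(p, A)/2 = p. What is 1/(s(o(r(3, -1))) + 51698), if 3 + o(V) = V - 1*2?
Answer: 1/51783 ≈ 1.9311e-5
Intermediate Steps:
r(p, A) = 8 - 2*p
o(V) = -5 + V (o(V) = -3 + (V - 1*2) = -3 + (V - 2) = -3 + (-2 + V) = -5 + V)
s(x) = 85 (s(x) = -3 + 88 = 85)
1/(s(o(r(3, -1))) + 51698) = 1/(85 + 51698) = 1/51783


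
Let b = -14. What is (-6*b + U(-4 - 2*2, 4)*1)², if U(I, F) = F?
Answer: 7744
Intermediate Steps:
(-6*b + U(-4 - 2*2, 4)*1)² = (-6*(-14) + 4*1)² = (84 + 4)² = 88² = 7744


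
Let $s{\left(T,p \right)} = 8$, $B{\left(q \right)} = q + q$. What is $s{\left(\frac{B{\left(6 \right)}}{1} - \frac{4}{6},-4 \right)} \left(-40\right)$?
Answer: $-320$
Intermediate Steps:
$B{\left(q \right)} = 2 q$
$s{\left(\frac{B{\left(6 \right)}}{1} - \frac{4}{6},-4 \right)} \left(-40\right) = 8 \left(-40\right) = -320$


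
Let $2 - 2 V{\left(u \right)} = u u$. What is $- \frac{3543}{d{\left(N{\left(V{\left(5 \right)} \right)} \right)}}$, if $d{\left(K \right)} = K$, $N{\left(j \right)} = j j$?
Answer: $- \frac{14172}{529} \approx -26.79$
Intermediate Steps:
$V{\left(u \right)} = 1 - \frac{u^{2}}{2}$ ($V{\left(u \right)} = 1 - \frac{u u}{2} = 1 - \frac{u^{2}}{2}$)
$N{\left(j \right)} = j^{2}$
$- \frac{3543}{d{\left(N{\left(V{\left(5 \right)} \right)} \right)}} = - \frac{3543}{\left(1 - \frac{5^{2}}{2}\right)^{2}} = - \frac{3543}{\left(1 - \frac{25}{2}\right)^{2}} = - \frac{3543}{\left(- \frac{23}{2}\right)^{2}} = - \frac{3543}{\frac{529}{4}} = \left(-3543\right) \frac{4}{529} = - \frac{14172}{529}$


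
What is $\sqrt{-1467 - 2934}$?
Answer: $3 i \sqrt{489} \approx 66.34 i$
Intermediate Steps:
$\sqrt{-1467 - 2934} = \sqrt{-4401} = 3 i \sqrt{489}$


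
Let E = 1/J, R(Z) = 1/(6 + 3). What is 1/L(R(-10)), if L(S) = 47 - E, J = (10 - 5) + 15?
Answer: 20/939 ≈ 0.021299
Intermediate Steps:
J = 20 (J = 5 + 15 = 20)
R(Z) = ⅑ (R(Z) = 1/9 = ⅑)
E = 1/20 ≈ 0.050000
L(S) = 939/20 (L(S) = 47 - 1*1/20 = 47 - 1/20 = 939/20)
1/L(R(-10)) = 1/(939/20) = 20/939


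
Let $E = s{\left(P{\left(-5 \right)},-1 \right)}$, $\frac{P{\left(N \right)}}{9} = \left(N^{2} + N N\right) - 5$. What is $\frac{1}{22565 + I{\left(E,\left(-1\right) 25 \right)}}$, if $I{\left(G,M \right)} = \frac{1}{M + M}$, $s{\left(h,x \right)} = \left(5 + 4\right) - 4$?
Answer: $\frac{50}{1128249} \approx 4.4316 \cdot 10^{-5}$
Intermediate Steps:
$P{\left(N \right)} = -45 + 18 N^{2}$ ($P{\left(N \right)} = 9 \left(\left(N^{2} + N N\right) - 5\right) = 9 \left(\left(N^{2} + N^{2}\right) - 5\right) = 9 \left(2 N^{2} - 5\right) = 9 \left(-5 + 2 N^{2}\right) = -45 + 18 N^{2}$)
$s{\left(h,x \right)} = 5$ ($s{\left(h,x \right)} = 9 - 4 = 5$)
$E = 5$
$I{\left(G,M \right)} = \frac{1}{2 M}$
$\frac{1}{22565 + I{\left(E,\left(-1\right) 25 \right)}} = \frac{1}{22565 + \frac{1}{2 \left(\left(-1\right) 25\right)}} = \frac{1}{22565 + \frac{1}{2 \left(-25\right)}} = \frac{1}{22565 + \frac{1}{2} \left(- \frac{1}{25}\right)} = \frac{1}{22565 - \frac{1}{50}} = \frac{1}{\frac{1128249}{50}} = \frac{50}{1128249}$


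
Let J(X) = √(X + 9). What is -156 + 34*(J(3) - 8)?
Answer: -428 + 68*√3 ≈ -310.22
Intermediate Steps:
J(X) = √(9 + X)
-156 + 34*(J(3) - 8) = -156 + 34*(√(9 + 3) - 8) = -156 + 34*(√12 - 8) = -156 + 34*(2*√3 - 8) = -156 + 34*(-8 + 2*√3) = -156 + (-272 + 68*√3) = -428 + 68*√3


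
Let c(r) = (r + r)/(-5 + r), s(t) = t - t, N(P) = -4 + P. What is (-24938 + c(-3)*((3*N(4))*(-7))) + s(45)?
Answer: -24938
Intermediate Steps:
s(t) = 0
c(r) = 2*r/(-5 + r) (c(r) = (2*r)/(-5 + r) = 2*r/(-5 + r))
(-24938 + c(-3)*((3*N(4))*(-7))) + s(45) = (-24938 + (2*(-3)/(-5 - 3))*((3*(-4 + 4))*(-7))) + 0 = (-24938 + (2*(-3)/(-8))*((3*0)*(-7))) + 0 = (-24938 + (2*(-3)*(-1/8))*(0*(-7))) + 0 = (-24938 + (3/4)*0) + 0 = (-24938 + 0) + 0 = -24938 + 0 = -24938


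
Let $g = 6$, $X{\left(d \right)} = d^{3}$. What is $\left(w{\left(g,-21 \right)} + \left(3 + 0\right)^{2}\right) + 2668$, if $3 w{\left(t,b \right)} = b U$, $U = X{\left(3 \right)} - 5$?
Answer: $2523$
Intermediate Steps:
$U = 22$ ($U = 3^{3} - 5 = 27 - 5 = 22$)
$w{\left(t,b \right)} = \frac{22 b}{3}$ ($w{\left(t,b \right)} = \frac{b 22}{3} = \frac{22 b}{3}$)
$\left(w{\left(g,-21 \right)} + \left(3 + 0\right)^{2}\right) + 2668 = \left(\frac{22}{3} \left(-21\right) + \left(3 + 0\right)^{2}\right) + 2668 = \left(-154 + 3^{2}\right) + 2668 = \left(-154 + 9\right) + 2668 = -145 + 2668 = 2523$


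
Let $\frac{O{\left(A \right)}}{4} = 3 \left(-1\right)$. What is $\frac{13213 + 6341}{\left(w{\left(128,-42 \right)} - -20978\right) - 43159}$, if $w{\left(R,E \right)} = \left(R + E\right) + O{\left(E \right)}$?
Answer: $- \frac{6518}{7369} \approx -0.88452$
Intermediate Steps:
$O{\left(A \right)} = -12$ ($O{\left(A \right)} = 4 \cdot 3 \left(-1\right) = 4 \left(-3\right) = -12$)
$w{\left(R,E \right)} = -12 + E + R$ ($w{\left(R,E \right)} = \left(R + E\right) - 12 = \left(E + R\right) - 12 = -12 + E + R$)
$\frac{13213 + 6341}{\left(w{\left(128,-42 \right)} - -20978\right) - 43159} = \frac{13213 + 6341}{\left(\left(-12 - 42 + 128\right) - -20978\right) - 43159} = \frac{19554}{\left(74 + 20978\right) - 43159} = \frac{19554}{21052 - 43159} = \frac{19554}{-22107} = 19554 \left(- \frac{1}{22107}\right) = - \frac{6518}{7369}$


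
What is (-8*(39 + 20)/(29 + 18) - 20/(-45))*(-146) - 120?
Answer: 542000/423 ≈ 1281.3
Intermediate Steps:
(-8*(39 + 20)/(29 + 18) - 20/(-45))*(-146) - 120 = (-8/(47/59) - 20*(-1/45))*(-146) - 120 = (-8/(47*(1/59)) + 4/9)*(-146) - 120 = (-8/47/59 + 4/9)*(-146) - 120 = (-8*59/47 + 4/9)*(-146) - 120 = (-472/47 + 4/9)*(-146) - 120 = -4060/423*(-146) - 120 = 592760/423 - 120 = 542000/423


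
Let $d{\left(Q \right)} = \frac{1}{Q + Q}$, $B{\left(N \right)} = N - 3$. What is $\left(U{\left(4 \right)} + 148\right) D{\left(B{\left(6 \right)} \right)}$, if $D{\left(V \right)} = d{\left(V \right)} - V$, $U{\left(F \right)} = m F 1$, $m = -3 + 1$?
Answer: $- \frac{1190}{3} \approx -396.67$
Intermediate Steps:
$B{\left(N \right)} = -3 + N$ ($B{\left(N \right)} = N - 3 = -3 + N$)
$d{\left(Q \right)} = \frac{1}{2 Q}$
$m = -2$
$U{\left(F \right)} = - 2 F$ ($U{\left(F \right)} = - 2 F 1 = - 2 F$)
$D{\left(V \right)} = \frac{1}{2 V} - V$
$\left(U{\left(4 \right)} + 148\right) D{\left(B{\left(6 \right)} \right)} = \left(\left(-2\right) 4 + 148\right) \left(\frac{1}{2 \left(-3 + 6\right)} - \left(-3 + 6\right)\right) = \left(-8 + 148\right) \left(\frac{1}{2 \cdot 3} - 3\right) = 140 \left(\frac{1}{2} \cdot \frac{1}{3} - 3\right) = 140 \left(\frac{1}{6} - 3\right) = 140 \left(- \frac{17}{6}\right) = - \frac{1190}{3}$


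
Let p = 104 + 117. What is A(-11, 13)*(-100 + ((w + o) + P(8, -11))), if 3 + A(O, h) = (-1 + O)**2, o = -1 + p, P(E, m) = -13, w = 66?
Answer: 24393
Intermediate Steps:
p = 221
o = 220 (o = -1 + 221 = 220)
A(O, h) = -3 + (-1 + O)**2
A(-11, 13)*(-100 + ((w + o) + P(8, -11))) = (-3 + (-1 - 11)**2)*(-100 + ((66 + 220) - 13)) = (-3 + (-12)**2)*(-100 + (286 - 13)) = (-3 + 144)*(-100 + 273) = 141*173 = 24393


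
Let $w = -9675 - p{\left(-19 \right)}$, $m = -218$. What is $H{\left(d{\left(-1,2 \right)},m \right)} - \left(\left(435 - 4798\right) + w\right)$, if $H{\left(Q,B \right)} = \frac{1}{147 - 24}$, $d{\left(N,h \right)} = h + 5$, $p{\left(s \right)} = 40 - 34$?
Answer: $\frac{1727413}{123} \approx 14044.0$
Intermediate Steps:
$p{\left(s \right)} = 6$ ($p{\left(s \right)} = 40 - 34 = 6$)
$d{\left(N,h \right)} = 5 + h$
$H{\left(Q,B \right)} = \frac{1}{123}$
$w = -9681$ ($w = -9675 - 6 = -9681$)
$H{\left(d{\left(-1,2 \right)},m \right)} - \left(\left(435 - 4798\right) + w\right) = \frac{1}{123} - \left(\left(435 - 4798\right) - 9681\right) = \frac{1}{123} - \left(-4363 - 9681\right) = \frac{1}{123} - -14044 = \frac{1}{123} + 14044 = \frac{1727413}{123}$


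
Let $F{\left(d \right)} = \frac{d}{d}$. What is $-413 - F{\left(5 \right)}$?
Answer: $-414$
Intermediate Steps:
$F{\left(d \right)} = 1$
$-413 - F{\left(5 \right)} = -413 - 1 = -414$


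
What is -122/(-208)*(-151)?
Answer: -9211/104 ≈ -88.567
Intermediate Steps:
-122/(-208)*(-151) = -122*(-1/208)*(-151) = (61/104)*(-151) = -9211/104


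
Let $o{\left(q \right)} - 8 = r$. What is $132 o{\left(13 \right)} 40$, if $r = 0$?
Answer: $42240$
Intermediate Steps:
$o{\left(q \right)} = 8$ ($o{\left(q \right)} = 8 + 0 = 8$)
$132 o{\left(13 \right)} 40 = 132 \cdot 8 \cdot 40 = 1056 \cdot 40 = 42240$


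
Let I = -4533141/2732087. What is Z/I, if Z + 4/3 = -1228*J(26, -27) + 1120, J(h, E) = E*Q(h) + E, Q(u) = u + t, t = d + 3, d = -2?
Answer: -7618315316020/13599423 ≈ -5.6019e+5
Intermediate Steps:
t = 1 (t = -2 + 3 = 1)
Q(u) = 1 + u (Q(u) = u + 1 = 1 + u)
I = -4533141/2732087 (I = -4533141*1/2732087 = -4533141/2732087 ≈ -1.6592)
J(h, E) = E + E*(1 + h) (J(h, E) = E*(1 + h) + E = E + E*(1 + h))
Z = 2788460/3 (Z = -4/3 + (-(-33156)*(2 + 26) + 1120) = -4/3 + (-(-33156)*28 + 1120) = -4/3 + (-1228*(-756) + 1120) = -4/3 + (928368 + 1120) = -4/3 + 929488 = 2788460/3 ≈ 9.2949e+5)
Z/I = 2788460/(3*(-4533141/2732087)) = (2788460/3)*(-2732087/4533141) = -7618315316020/13599423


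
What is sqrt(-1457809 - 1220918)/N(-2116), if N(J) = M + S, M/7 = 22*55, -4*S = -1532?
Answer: I*sqrt(2678727)/8853 ≈ 0.18487*I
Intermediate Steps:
S = 383 (S = -1/4*(-1532) = 383)
M = 8470 (M = 7*(22*55) = 7*1210 = 8470)
N(J) = 8853 (N(J) = 8470 + 383 = 8853)
sqrt(-1457809 - 1220918)/N(-2116) = sqrt(-1457809 - 1220918)/8853 = sqrt(-2678727)*(1/8853) = (I*sqrt(2678727))*(1/8853) = I*sqrt(2678727)/8853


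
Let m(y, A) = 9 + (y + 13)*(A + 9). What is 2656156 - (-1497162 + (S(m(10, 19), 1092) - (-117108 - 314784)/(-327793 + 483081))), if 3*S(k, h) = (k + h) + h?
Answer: 483609872255/116466 ≈ 4.1524e+6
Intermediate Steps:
m(y, A) = 9 + (9 + A)*(13 + y) (m(y, A) = 9 + (13 + y)*(9 + A) = 9 + (9 + A)*(13 + y))
S(k, h) = k/3 + 2*h/3 (S(k, h) = ((k + h) + h)/3 = ((h + k) + h)/3 = (k + 2*h)/3 = k/3 + 2*h/3)
2656156 - (-1497162 + (S(m(10, 19), 1092) - (-117108 - 314784)/(-327793 + 483081))) = 2656156 - (-1497162 + (((126 + 9*10 + 13*19 + 19*10)/3 + (⅔)*1092) - (-117108 - 314784)/(-327793 + 483081))) = 2656156 - (-1497162 + (((126 + 90 + 247 + 190)/3 + 728) - (-431892)/155288)) = 2656156 - (-1497162 + (((⅓)*653 + 728) - (-431892)/155288)) = 2656156 - (-1497162 + ((653/3 + 728) - 1*(-107973/38822))) = 2656156 - (-1497162 + (2837/3 + 107973/38822)) = 2656156 - (-1497162 + 110461933/116466) = 2656156 - 1*(-174258007559/116466) = 2656156 + 174258007559/116466 = 483609872255/116466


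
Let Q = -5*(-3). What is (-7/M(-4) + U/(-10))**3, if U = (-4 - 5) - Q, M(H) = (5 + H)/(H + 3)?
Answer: 103823/125 ≈ 830.58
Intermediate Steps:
Q = 15
M(H) = (5 + H)/(3 + H)
U = -24 (U = (-4 - 5) - 1*15 = -9 - 15 = -24)
(-7/M(-4) + U/(-10))**3 = (-7*(3 - 4)/(5 - 4) - 24/(-10))**3 = (-7/(1/(-1)) - 24*(-1/10))**3 = (-7/((-1*1)) + 12/5)**3 = (-7/(-1) + 12/5)**3 = (-7*(-1) + 12/5)**3 = (7 + 12/5)**3 = (47/5)**3 = 103823/125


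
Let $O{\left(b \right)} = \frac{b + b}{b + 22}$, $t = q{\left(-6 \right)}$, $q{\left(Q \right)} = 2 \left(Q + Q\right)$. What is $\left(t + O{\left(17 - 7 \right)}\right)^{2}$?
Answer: $\frac{34969}{64} \approx 546.39$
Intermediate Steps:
$q{\left(Q \right)} = 4 Q$ ($q{\left(Q \right)} = 2 \cdot 2 Q = 4 Q$)
$t = -24$ ($t = 4 \left(-6\right) = -24$)
$O{\left(b \right)} = \frac{2 b}{22 + b}$
$\left(t + O{\left(17 - 7 \right)}\right)^{2} = \left(-24 + \frac{2 \left(17 - 7\right)}{22 + \left(17 - 7\right)}\right)^{2} = \left(-24 + 2 \cdot 10 \frac{1}{22 + 10}\right)^{2} = \left(-24 + 2 \cdot 10 \cdot \frac{1}{32}\right)^{2} = \left(-24 + \frac{5}{8}\right)^{2} = \left(- \frac{187}{8}\right)^{2} = \frac{34969}{64}$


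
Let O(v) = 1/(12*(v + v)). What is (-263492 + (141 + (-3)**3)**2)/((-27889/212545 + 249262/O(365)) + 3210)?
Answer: -53241672320/464100154321961 ≈ -0.00011472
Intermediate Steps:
O(v) = 1/(24*v) (O(v) = 1/(12*(2*v)) = 1/(24*v))
(-263492 + (141 + (-3)**3)**2)/((-27889/212545 + 249262/O(365)) + 3210) = (-263492 + (141 + (-3)**3)**2)/((-27889/212545 + 249262/(((1/24)/365))) + 3210) = (-263492 + (141 - 27)**2)/((-27889*1/212545 + 249262/(((1/24)*(1/365)))) + 3210) = (-263492 + 114**2)/((-27889/212545 + 249262/(1/8760)) + 3210) = (-263492 + 12996)/((-27889/212545 + 249262*8760) + 3210) = -250496/((-27889/212545 + 2183535120) + 3210) = -250496/(464099472052511/212545 + 3210) = -250496/464100154321961/212545 = -250496*212545/464100154321961 = -53241672320/464100154321961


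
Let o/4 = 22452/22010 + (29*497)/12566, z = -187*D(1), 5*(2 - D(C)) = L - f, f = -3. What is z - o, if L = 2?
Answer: -13529367567/69144415 ≈ -195.67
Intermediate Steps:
D(C) = 1 (D(C) = 2 - (2 - 1*(-3))/5 = 2 - (2 + 3)/5 = 2 - ⅕*5 = 2 - 1 = 1)
z = -187 (z = -187*1 = -187)
o = 599361962/69144415 (o = 4*(22452/22010 + (29*497)/12566) = 4*(22452*(1/22010) + 14413*(1/12566)) = 4*(11226/11005 + 14413/12566) = 4*(299680981/138288830) = 599361962/69144415 ≈ 8.6683)
z - o = -187 - 1*599361962/69144415 = -187 - 599361962/69144415 = -13529367567/69144415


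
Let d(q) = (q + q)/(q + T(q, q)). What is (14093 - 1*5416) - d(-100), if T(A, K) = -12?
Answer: 121453/14 ≈ 8675.2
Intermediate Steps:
d(q) = 2*q/(-12 + q) (d(q) = (q + q)/(q - 12) = (2*q)/(-12 + q) = 2*q/(-12 + q))
(14093 - 1*5416) - d(-100) = (14093 - 1*5416) - 2*(-100)/(-12 - 100) = (14093 - 5416) - 2*(-100)/(-112) = 8677 - 2*(-100)*(-1)/112 = 8677 - 1*25/14 = 8677 - 25/14 = 121453/14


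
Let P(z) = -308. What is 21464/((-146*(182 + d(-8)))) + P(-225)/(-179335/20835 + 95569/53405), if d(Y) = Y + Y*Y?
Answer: 146820491461117/3295068384986 ≈ 44.558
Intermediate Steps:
d(Y) = Y + Y**2
21464/((-146*(182 + d(-8)))) + P(-225)/(-179335/20835 + 95569/53405) = 21464/((-146*(182 - 8*(1 - 8)))) - 308/(-179335/20835 + 95569/53405) = 21464/((-146*(182 - 8*(-7)))) - 308/(-179335*1/20835 + 95569*(1/53405)) = 21464/((-146*(182 + 56))) - 308/(-35867/4167 + 95569/53405) = 21464/((-146*238)) - 308/(-1517241112/222538635) = 21464/(-34748) - 308*(-222538635/1517241112) = 21464*(-1/34748) + 17135474895/379310278 = -5366/8687 + 17135474895/379310278 = 146820491461117/3295068384986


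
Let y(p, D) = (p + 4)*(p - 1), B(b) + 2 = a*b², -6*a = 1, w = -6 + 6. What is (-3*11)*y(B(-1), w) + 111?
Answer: 3631/12 ≈ 302.58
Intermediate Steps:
w = 0
a = -⅙ (a = -⅙*1 = -⅙ ≈ -0.16667)
B(b) = -2 - b²/6
y(p, D) = (-1 + p)*(4 + p) (y(p, D) = (4 + p)*(-1 + p) = (-1 + p)*(4 + p))
(-3*11)*y(B(-1), w) + 111 = (-3*11)*(-4 + (-2 - ⅙*(-1)²)² + 3*(-2 - ⅙*(-1)²)) + 111 = -33*(-4 + (-2 - ⅙*1)² + 3*(-2 - ⅙*1)) + 111 = -33*(-4 + (-2 - ⅙)² + 3*(-2 - ⅙)) + 111 = -33*(-4 + (-13/6)² + 3*(-13/6)) + 111 = -33*(-4 + 169/36 - 13/2) + 111 = -33*(-209/36) + 111 = 2299/12 + 111 = 3631/12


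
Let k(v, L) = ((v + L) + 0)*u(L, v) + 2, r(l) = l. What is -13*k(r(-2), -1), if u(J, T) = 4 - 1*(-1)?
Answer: 169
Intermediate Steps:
u(J, T) = 5 (u(J, T) = 4 + 1 = 5)
k(v, L) = 2 + 5*L + 5*v (k(v, L) = ((v + L) + 0)*5 + 2 = ((L + v) + 0)*5 + 2 = (L + v)*5 + 2 = (5*L + 5*v) + 2 = 2 + 5*L + 5*v)
-13*k(r(-2), -1) = -13*(2 + 5*(-1) + 5*(-2)) = -13*(2 - 5 - 10) = -13*(-13) = 169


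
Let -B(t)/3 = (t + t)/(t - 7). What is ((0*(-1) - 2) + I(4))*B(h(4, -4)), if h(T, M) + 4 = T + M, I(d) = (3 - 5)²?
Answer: -48/11 ≈ -4.3636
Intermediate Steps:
I(d) = 4 (I(d) = (-2)² = 4)
h(T, M) = -4 + M + T (h(T, M) = -4 + (T + M) = -4 + (M + T) = -4 + M + T)
B(t) = -6*t/(-7 + t) (B(t) = -3*(t + t)/(t - 7) = -3*2*t/(-7 + t) = -6*t/(-7 + t))
((0*(-1) - 2) + I(4))*B(h(4, -4)) = ((0*(-1) - 2) + 4)*(-6*(-4 - 4 + 4)/(-7 + (-4 - 4 + 4))) = ((0 - 2) + 4)*(-6*(-4)/(-7 - 4)) = (-2 + 4)*(-6*(-4)/(-11)) = 2*(-6*(-4)*(-1/11)) = 2*(-24/11) = -48/11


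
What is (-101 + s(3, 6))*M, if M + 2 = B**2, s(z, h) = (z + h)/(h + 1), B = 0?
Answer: 1396/7 ≈ 199.43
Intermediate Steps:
s(z, h) = (h + z)/(1 + h)
M = -2 (M = -2 + 0**2 = -2 + 0 = -2)
(-101 + s(3, 6))*M = (-101 + (6 + 3)/(1 + 6))*(-2) = (-101 + 9/7)*(-2) = -698/7*(-2) = 1396/7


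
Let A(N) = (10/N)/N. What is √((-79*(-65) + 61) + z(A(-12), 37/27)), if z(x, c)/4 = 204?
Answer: 6*√167 ≈ 77.537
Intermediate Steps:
A(N) = 10/N²
z(x, c) = 816 (z(x, c) = 4*204 = 816)
√((-79*(-65) + 61) + z(A(-12), 37/27)) = √((-79*(-65) + 61) + 816) = √((5135 + 61) + 816) = √(5196 + 816) = √6012 = 6*√167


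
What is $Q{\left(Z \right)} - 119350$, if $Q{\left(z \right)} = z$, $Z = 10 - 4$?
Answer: $-119344$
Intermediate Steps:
$Z = 6$
$Q{\left(Z \right)} - 119350 = 6 - 119350 = -119344$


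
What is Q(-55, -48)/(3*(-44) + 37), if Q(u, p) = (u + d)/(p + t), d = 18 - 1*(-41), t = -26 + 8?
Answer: 2/3135 ≈ 0.00063796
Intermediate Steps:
t = -18
d = 59 (d = 18 + 41 = 59)
Q(u, p) = (59 + u)/(-18 + p) (Q(u, p) = (u + 59)/(p - 18) = (59 + u)/(-18 + p))
Q(-55, -48)/(3*(-44) + 37) = ((59 - 55)/(-18 - 48))/(3*(-44) + 37) = (4/(-66))/(-132 + 37) = -1/66*4/(-95) = -2/33*(-1/95) = 2/3135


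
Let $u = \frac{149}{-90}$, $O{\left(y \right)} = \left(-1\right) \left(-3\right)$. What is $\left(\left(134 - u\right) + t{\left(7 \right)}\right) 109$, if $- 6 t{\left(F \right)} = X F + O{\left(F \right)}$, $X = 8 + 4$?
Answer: $\frac{594268}{45} \approx 13206.0$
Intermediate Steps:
$O{\left(y \right)} = 3$
$X = 12$
$u = - \frac{149}{90}$ ($u = 149 \left(- \frac{1}{90}\right) = - \frac{149}{90} \approx -1.6556$)
$t{\left(F \right)} = - \frac{1}{2} - 2 F$ ($t{\left(F \right)} = - \frac{12 F + 3}{6} = - \frac{3 + 12 F}{6} = - \frac{1}{2} - 2 F$)
$\left(\left(134 - u\right) + t{\left(7 \right)}\right) 109 = \left(\left(134 - - \frac{149}{90}\right) - \frac{29}{2}\right) 109 = \left(\left(134 + \frac{149}{90}\right) - \frac{29}{2}\right) 109 = \left(\frac{12209}{90} - \frac{29}{2}\right) 109 = \frac{5452}{45} \cdot 109 = \frac{594268}{45}$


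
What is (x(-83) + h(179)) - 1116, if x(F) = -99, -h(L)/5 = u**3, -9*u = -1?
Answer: -885740/729 ≈ -1215.0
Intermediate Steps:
u = 1/9 (u = -1/9*(-1) = 1/9 ≈ 0.11111)
h(L) = -5/729 (h(L) = -5*(1/9)**3 = -5*1/729 = -5/729)
(x(-83) + h(179)) - 1116 = (-99 - 5/729) - 1116 = -72176/729 - 1116 = -885740/729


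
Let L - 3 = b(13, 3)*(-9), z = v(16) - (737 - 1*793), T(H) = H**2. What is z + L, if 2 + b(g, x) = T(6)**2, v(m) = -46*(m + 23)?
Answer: -13381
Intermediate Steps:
v(m) = -1058 - 46*m (v(m) = -46*(23 + m) = -1058 - 46*m)
b(g, x) = 1294 (b(g, x) = -2 + (6**2)**2 = -2 + 36**2 = -2 + 1296 = 1294)
z = -1738 (z = (-1058 - 46*16) - (737 - 1*793) = (-1058 - 736) - (737 - 793) = -1794 - 1*(-56) = -1794 + 56 = -1738)
L = -11643 (L = 3 + 1294*(-9) = 3 - 11646 = -11643)
z + L = -1738 - 11643 = -13381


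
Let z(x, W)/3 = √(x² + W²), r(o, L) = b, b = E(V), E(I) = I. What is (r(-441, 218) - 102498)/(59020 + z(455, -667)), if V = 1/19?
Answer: -57469574110/33036185153 + 5842383*√651914/66072370306 ≈ -1.6682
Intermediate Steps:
V = 1/19 ≈ 0.052632
b = 1/19 ≈ 0.052632
r(o, L) = 1/19
z(x, W) = 3*√(W² + x²) (z(x, W) = 3*√(x² + W²) = 3*√(W² + x²))
(r(-441, 218) - 102498)/(59020 + z(455, -667)) = (1/19 - 102498)/(59020 + 3*√((-667)² + 455²)) = -1947461/(19*(59020 + 3*√(444889 + 207025))) = -1947461/(19*(59020 + 3*√651914))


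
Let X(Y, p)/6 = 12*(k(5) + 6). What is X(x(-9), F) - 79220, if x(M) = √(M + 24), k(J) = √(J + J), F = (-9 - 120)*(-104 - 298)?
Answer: -78788 + 72*√10 ≈ -78560.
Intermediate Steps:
F = 51858 (F = -129*(-402) = 51858)
k(J) = √2*√J (k(J) = √(2*J) = √2*√J)
x(M) = √(24 + M)
X(Y, p) = 432 + 72*√10 (X(Y, p) = 6*(12*(√2*√5 + 6)) = 6*(12*(√10 + 6)) = 6*(12*(6 + √10)) = 6*(72 + 12*√10) = 432 + 72*√10)
X(x(-9), F) - 79220 = (432 + 72*√10) - 79220 = -78788 + 72*√10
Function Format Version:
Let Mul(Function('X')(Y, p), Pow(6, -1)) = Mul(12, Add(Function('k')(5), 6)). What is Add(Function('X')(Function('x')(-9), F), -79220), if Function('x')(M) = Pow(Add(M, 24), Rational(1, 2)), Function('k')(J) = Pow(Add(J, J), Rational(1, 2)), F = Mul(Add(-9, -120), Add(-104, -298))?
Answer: Add(-78788, Mul(72, Pow(10, Rational(1, 2)))) ≈ -78560.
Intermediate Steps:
F = 51858 (F = Mul(-129, -402) = 51858)
Function('k')(J) = Mul(Pow(2, Rational(1, 2)), Pow(J, Rational(1, 2))) (Function('k')(J) = Pow(Mul(2, J), Rational(1, 2)) = Mul(Pow(2, Rational(1, 2)), Pow(J, Rational(1, 2))))
Function('x')(M) = Pow(Add(24, M), Rational(1, 2))
Function('X')(Y, p) = Add(432, Mul(72, Pow(10, Rational(1, 2)))) (Function('X')(Y, p) = Mul(6, Mul(12, Add(Mul(Pow(2, Rational(1, 2)), Pow(5, Rational(1, 2))), 6))) = Mul(6, Mul(12, Add(Pow(10, Rational(1, 2)), 6))) = Mul(6, Mul(12, Add(6, Pow(10, Rational(1, 2))))) = Mul(6, Add(72, Mul(12, Pow(10, Rational(1, 2))))) = Add(432, Mul(72, Pow(10, Rational(1, 2)))))
Add(Function('X')(Function('x')(-9), F), -79220) = Add(Add(432, Mul(72, Pow(10, Rational(1, 2)))), -79220) = Add(-78788, Mul(72, Pow(10, Rational(1, 2))))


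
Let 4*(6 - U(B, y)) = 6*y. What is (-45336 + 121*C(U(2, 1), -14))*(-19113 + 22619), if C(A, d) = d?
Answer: -164887180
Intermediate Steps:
U(B, y) = 6 - 3*y/2
(-45336 + 121*C(U(2, 1), -14))*(-19113 + 22619) = (-45336 + 121*(-14))*(-19113 + 22619) = (-45336 - 1694)*3506 = -47030*3506 = -164887180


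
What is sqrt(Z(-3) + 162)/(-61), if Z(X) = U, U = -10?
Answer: -2*sqrt(38)/61 ≈ -0.20211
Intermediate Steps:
Z(X) = -10
sqrt(Z(-3) + 162)/(-61) = sqrt(-10 + 162)/(-61) = sqrt(152)*(-1/61) = (2*sqrt(38))*(-1/61) = -2*sqrt(38)/61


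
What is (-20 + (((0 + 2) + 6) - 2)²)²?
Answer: 256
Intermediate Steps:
(-20 + (((0 + 2) + 6) - 2)²)² = (-20 + ((2 + 6) - 2)²)² = (-20 + (8 - 2)²)² = (-20 + 6²)² = (-20 + 36)² = 16² = 256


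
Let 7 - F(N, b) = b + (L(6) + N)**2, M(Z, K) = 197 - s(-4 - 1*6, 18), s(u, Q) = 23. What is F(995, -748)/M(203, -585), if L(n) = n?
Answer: -500623/87 ≈ -5754.3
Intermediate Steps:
M(Z, K) = 174 (M(Z, K) = 197 - 1*23 = 197 - 23 = 174)
F(N, b) = 7 - b - (6 + N)**2 (F(N, b) = 7 - (b + (6 + N)**2) = 7 + (-b - (6 + N)**2) = 7 - b - (6 + N)**2)
F(995, -748)/M(203, -585) = (7 - 1*(-748) - (6 + 995)**2)/174 = (7 + 748 - 1*1001**2)*(1/174) = (7 + 748 - 1*1002001)*(1/174) = (7 + 748 - 1002001)*(1/174) = -1001246*1/174 = -500623/87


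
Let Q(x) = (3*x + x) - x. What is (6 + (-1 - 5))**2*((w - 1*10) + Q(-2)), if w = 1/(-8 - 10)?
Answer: 0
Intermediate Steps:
w = -1/18 (w = 1/(-18) = -1/18 ≈ -0.055556)
Q(x) = 3*x (Q(x) = 4*x - x = 3*x)
(6 + (-1 - 5))**2*((w - 1*10) + Q(-2)) = (6 + (-1 - 5))**2*((-1/18 - 1*10) + 3*(-2)) = (6 - 6)**2*((-1/18 - 10) - 6) = 0**2*(-181/18 - 6) = 0*(-289/18) = 0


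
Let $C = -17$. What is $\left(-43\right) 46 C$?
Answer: $33626$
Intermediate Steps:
$\left(-43\right) 46 C = \left(-43\right) 46 \left(-17\right) = \left(-1978\right) \left(-17\right) = 33626$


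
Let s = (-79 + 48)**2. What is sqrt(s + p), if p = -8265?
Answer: 2*I*sqrt(1826) ≈ 85.463*I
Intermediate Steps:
s = 961 (s = (-31)**2 = 961)
sqrt(s + p) = sqrt(961 - 8265) = sqrt(-7304) = 2*I*sqrt(1826)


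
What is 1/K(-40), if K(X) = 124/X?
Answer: -10/31 ≈ -0.32258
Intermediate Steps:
1/K(-40) = 1/(124/(-40)) = 1/(124*(-1/40)) = 1/(-31/10) = -10/31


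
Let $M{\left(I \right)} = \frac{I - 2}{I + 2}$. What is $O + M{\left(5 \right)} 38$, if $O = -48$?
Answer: $- \frac{222}{7} \approx -31.714$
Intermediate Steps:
$M{\left(I \right)} = \frac{-2 + I}{2 + I}$
$O + M{\left(5 \right)} 38 = -48 + \frac{-2 + 5}{2 + 5} \cdot 38 = -48 + \frac{1}{7} \cdot 3 \cdot 38 = -48 + \frac{3}{7} \cdot 38 = -48 + \frac{114}{7} = - \frac{222}{7}$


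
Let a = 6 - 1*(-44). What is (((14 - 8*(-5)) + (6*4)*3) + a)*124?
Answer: 21824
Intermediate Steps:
a = 50 (a = 6 + 44 = 50)
(((14 - 8*(-5)) + (6*4)*3) + a)*124 = (((14 - 8*(-5)) + (6*4)*3) + 50)*124 = (((14 + 40) + 24*3) + 50)*124 = ((54 + 72) + 50)*124 = (126 + 50)*124 = 176*124 = 21824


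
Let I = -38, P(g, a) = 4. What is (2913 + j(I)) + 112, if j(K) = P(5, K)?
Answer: 3029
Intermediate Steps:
j(K) = 4
(2913 + j(I)) + 112 = (2913 + 4) + 112 = 2917 + 112 = 3029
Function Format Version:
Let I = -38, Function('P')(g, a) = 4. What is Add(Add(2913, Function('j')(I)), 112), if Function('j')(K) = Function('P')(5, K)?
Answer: 3029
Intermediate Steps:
Function('j')(K) = 4
Add(Add(2913, Function('j')(I)), 112) = Add(Add(2913, 4), 112) = Add(2917, 112) = 3029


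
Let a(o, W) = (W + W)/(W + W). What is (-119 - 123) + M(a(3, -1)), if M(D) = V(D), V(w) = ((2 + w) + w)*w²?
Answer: -238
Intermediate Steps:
a(o, W) = 1 (a(o, W) = (2*W)/((2*W)) = (2*W)*(1/(2*W)) = 1)
V(w) = w²*(2 + 2*w) (V(w) = (2 + 2*w)*w² = w²*(2 + 2*w))
M(D) = 2*D²*(1 + D)
(-119 - 123) + M(a(3, -1)) = (-119 - 123) + 2*1²*(1 + 1) = -242 + 2*1*2 = -242 + 4 = -238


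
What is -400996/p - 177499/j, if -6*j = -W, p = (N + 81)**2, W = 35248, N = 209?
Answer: -12962537801/370544600 ≈ -34.982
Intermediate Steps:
p = 84100 (p = (209 + 81)**2 = 290**2 = 84100)
j = 17624/3 (j = -(-1)*35248/6 = -1/6*(-35248) = 17624/3 ≈ 5874.7)
-400996/p - 177499/j = -400996/84100 - 177499/17624/3 = -400996*1/84100 - 177499*3/17624 = -100249/21025 - 532497/17624 = -12962537801/370544600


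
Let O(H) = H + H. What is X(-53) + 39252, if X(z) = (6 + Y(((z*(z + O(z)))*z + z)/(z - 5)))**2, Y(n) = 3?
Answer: 39333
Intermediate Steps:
O(H) = 2*H
X(z) = 81 (X(z) = (6 + 3)**2 = 9**2 = 81)
X(-53) + 39252 = 81 + 39252 = 39333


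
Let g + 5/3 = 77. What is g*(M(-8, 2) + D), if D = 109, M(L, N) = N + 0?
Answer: 8362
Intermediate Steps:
M(L, N) = N
g = 226/3 (g = -5/3 + 77 = 226/3 ≈ 75.333)
g*(M(-8, 2) + D) = 226*(2 + 109)/3 = (226/3)*111 = 8362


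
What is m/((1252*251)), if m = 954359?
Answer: 954359/314252 ≈ 3.0369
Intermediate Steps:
m/((1252*251)) = 954359/((1252*251)) = 954359/314252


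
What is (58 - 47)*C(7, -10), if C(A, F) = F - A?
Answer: -187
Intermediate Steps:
(58 - 47)*C(7, -10) = (58 - 47)*(-10 - 1*7) = 11*(-10 - 7) = 11*(-17) = -187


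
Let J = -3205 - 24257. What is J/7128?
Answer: -4577/1188 ≈ -3.8527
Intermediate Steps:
J = -27462
J/7128 = -27462/7128 = -27462*1/7128 = -4577/1188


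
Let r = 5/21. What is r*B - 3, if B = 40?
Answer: 137/21 ≈ 6.5238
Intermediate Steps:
r = 5/21 (r = 5*(1/21) = 5/21 ≈ 0.23810)
r*B - 3 = (5/21)*40 - 3 = 200/21 - 3 = 137/21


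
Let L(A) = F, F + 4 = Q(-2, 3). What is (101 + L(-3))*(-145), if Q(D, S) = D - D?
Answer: -14065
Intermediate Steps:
Q(D, S) = 0
F = -4 (F = -4 + 0 = -4)
L(A) = -4
(101 + L(-3))*(-145) = (101 - 4)*(-145) = 97*(-145) = -14065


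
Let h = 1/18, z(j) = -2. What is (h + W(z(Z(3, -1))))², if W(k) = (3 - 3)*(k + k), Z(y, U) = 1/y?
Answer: 1/324 ≈ 0.0030864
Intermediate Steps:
W(k) = 0 (W(k) = 0*(2*k) = 0)
h = 1/18 ≈ 0.055556
(h + W(z(Z(3, -1))))² = (1/18 + 0)² = (1/18)² = 1/324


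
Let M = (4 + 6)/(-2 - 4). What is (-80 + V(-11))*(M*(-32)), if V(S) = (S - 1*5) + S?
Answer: -17120/3 ≈ -5706.7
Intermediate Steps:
M = -5/3 (M = 10/(-6) = 10*(-1/6) = -5/3 ≈ -1.6667)
V(S) = -5 + 2*S (V(S) = (S - 5) + S = (-5 + S) + S = -5 + 2*S)
(-80 + V(-11))*(M*(-32)) = (-80 + (-5 + 2*(-11)))*(-5/3*(-32)) = (-80 + (-5 - 22))*(160/3) = (-80 - 27)*(160/3) = -107*160/3 = -17120/3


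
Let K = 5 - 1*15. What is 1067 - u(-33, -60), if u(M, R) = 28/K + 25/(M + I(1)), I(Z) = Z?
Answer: 171293/160 ≈ 1070.6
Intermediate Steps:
K = -10 (K = 5 - 15 = -10)
u(M, R) = -14/5 + 25/(1 + M) (u(M, R) = 28/(-10) + 25/(M + 1) = 28*(-⅒) + 25/(1 + M) = -14/5 + 25/(1 + M))
1067 - u(-33, -60) = 1067 - (111 - 14*(-33))/(5*(1 - 33)) = 1067 - (111 + 462)/(5*(-32)) = 1067 - (-1)*573/(5*32) = 1067 - 1*(-573/160) = 1067 + 573/160 = 171293/160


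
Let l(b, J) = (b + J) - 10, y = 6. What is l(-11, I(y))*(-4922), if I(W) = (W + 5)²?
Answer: -492200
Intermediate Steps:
I(W) = (5 + W)²
l(b, J) = -10 + J + b (l(b, J) = (J + b) - 10 = -10 + J + b)
l(-11, I(y))*(-4922) = (-10 + (5 + 6)² - 11)*(-4922) = (-10 + 11² - 11)*(-4922) = (-10 + 121 - 11)*(-4922) = 100*(-4922) = -492200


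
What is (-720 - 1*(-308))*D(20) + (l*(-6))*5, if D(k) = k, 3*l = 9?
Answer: -8330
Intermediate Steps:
l = 3 (l = (⅓)*9 = 3)
(-720 - 1*(-308))*D(20) + (l*(-6))*5 = (-720 - 1*(-308))*20 + (3*(-6))*5 = (-720 + 308)*20 - 18*5 = -412*20 - 90 = -8240 - 90 = -8330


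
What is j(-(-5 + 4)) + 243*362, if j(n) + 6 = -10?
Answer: 87950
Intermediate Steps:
j(n) = -16 (j(n) = -6 - 10 = -16)
j(-(-5 + 4)) + 243*362 = -16 + 243*362 = -16 + 87966 = 87950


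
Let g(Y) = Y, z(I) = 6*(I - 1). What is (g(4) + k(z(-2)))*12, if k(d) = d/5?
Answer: 24/5 ≈ 4.8000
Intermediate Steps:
z(I) = -6 + 6*I (z(I) = 6*(-1 + I) = -6 + 6*I)
k(d) = d/5 (k(d) = d*(⅕) = d/5)
(g(4) + k(z(-2)))*12 = (4 + (-6 + 6*(-2))/5)*12 = (4 + (-6 - 12)/5)*12 = (4 + (⅕)*(-18))*12 = (4 - 18/5)*12 = (⅖)*12 = 24/5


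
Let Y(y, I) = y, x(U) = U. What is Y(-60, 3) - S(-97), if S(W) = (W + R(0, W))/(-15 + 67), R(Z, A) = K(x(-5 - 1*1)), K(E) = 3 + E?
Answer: -755/13 ≈ -58.077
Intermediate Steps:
R(Z, A) = -3 (R(Z, A) = 3 + (-5 - 1*1) = 3 + (-5 - 1) = 3 - 6 = -3)
S(W) = -3/52 + W/52 (S(W) = (W - 3)/(-15 + 67) = (-3 + W)/52 = (-3 + W)*(1/52) = -3/52 + W/52)
Y(-60, 3) - S(-97) = -60 - (-3/52 + (1/52)*(-97)) = -60 - (-3/52 - 97/52) = -60 - 1*(-25/13) = -60 + 25/13 = -755/13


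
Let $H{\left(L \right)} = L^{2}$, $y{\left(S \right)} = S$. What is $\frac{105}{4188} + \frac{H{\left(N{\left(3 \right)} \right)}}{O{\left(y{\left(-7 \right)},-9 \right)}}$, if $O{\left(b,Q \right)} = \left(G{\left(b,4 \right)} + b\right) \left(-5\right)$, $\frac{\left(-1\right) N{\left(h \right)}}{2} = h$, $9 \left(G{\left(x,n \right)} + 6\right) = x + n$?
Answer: $\frac{19721}{34900} \approx 0.56507$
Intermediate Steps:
$G{\left(x,n \right)} = -6 + \frac{n}{9} + \frac{x}{9}$ ($G{\left(x,n \right)} = -6 + \frac{x + n}{9} = -6 + \frac{n + x}{9} = -6 + \left(\frac{n}{9} + \frac{x}{9}\right) = -6 + \frac{n}{9} + \frac{x}{9}$)
$N{\left(h \right)} = - 2 h$
$O{\left(b,Q \right)} = \frac{250}{9} - \frac{50 b}{9}$ ($O{\left(b,Q \right)} = \left(\left(-6 + \frac{1}{9} \cdot 4 + \frac{b}{9}\right) + b\right) \left(-5\right) = \left(\left(-6 + \frac{4}{9} + \frac{b}{9}\right) + b\right) \left(-5\right) = \left(\left(- \frac{50}{9} + \frac{b}{9}\right) + b\right) \left(-5\right) = \left(- \frac{50}{9} + \frac{10 b}{9}\right) \left(-5\right) = \frac{250}{9} - \frac{50 b}{9}$)
$\frac{105}{4188} + \frac{H{\left(N{\left(3 \right)} \right)}}{O{\left(y{\left(-7 \right)},-9 \right)}} = \frac{105}{4188} + \frac{\left(\left(-2\right) 3\right)^{2}}{\frac{250}{9} - - \frac{350}{9}} = 105 \cdot \frac{1}{4188} + \frac{\left(-6\right)^{2}}{\frac{250}{9} + \frac{350}{9}} = \frac{35}{1396} + \frac{36}{\frac{200}{3}} = \frac{35}{1396} + 36 \cdot \frac{3}{200} = \frac{35}{1396} + \frac{27}{50} = \frac{19721}{34900}$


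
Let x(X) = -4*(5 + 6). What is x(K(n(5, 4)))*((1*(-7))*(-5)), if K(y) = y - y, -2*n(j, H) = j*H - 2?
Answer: -1540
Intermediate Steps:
n(j, H) = 1 - H*j/2 (n(j, H) = -(j*H - 2)/2 = -(H*j - 2)/2 = -(-2 + H*j)/2 = 1 - H*j/2)
K(y) = 0
x(X) = -44 (x(X) = -4*11 = -44)
x(K(n(5, 4)))*((1*(-7))*(-5)) = -44*1*(-7)*(-5) = -(-308)*(-5) = -44*35 = -1540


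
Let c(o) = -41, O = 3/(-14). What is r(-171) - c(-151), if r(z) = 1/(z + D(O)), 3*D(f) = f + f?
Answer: 49111/1198 ≈ 40.994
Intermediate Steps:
O = -3/14 (O = 3*(-1/14) = -3/14 ≈ -0.21429)
D(f) = 2*f/3 (D(f) = (f + f)/3 = (2*f)/3 = 2*f/3)
r(z) = 1/(-⅐ + z) (r(z) = 1/(z + (⅔)*(-3/14)) = 1/(z - ⅐) = 1/(-⅐ + z))
r(-171) - c(-151) = 7/(-1 + 7*(-171)) - 1*(-41) = 7/(-1 - 1197) + 41 = 7/(-1198) + 41 = 7*(-1/1198) + 41 = -7/1198 + 41 = 49111/1198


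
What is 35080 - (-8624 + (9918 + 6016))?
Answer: 27770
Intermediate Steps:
35080 - (-8624 + (9918 + 6016)) = 35080 - (-8624 + 15934) = 35080 - 1*7310 = 35080 - 7310 = 27770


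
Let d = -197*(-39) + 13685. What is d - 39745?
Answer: -18377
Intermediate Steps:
d = 21368 (d = 7683 + 13685 = 21368)
d - 39745 = 21368 - 39745 = -18377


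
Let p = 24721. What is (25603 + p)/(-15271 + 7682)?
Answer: -50324/7589 ≈ -6.6312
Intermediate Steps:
(25603 + p)/(-15271 + 7682) = (25603 + 24721)/(-15271 + 7682) = 50324/(-7589) = 50324*(-1/7589) = -50324/7589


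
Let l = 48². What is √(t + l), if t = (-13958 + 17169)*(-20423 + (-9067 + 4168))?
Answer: I*√81306638 ≈ 9017.0*I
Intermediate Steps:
l = 2304
t = -81308942 (t = 3211*(-20423 - 4899) = 3211*(-25322) = -81308942)
√(t + l) = √(-81308942 + 2304) = √(-81306638) = I*√81306638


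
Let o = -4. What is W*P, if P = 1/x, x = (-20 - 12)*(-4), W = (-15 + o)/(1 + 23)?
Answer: -19/3072 ≈ -0.0061849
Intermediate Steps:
W = -19/24 (W = (-15 - 4)/(1 + 23) = -19/24 ≈ -0.79167)
x = 128 (x = -32*(-4) = 128)
P = 1/128 ≈ 0.0078125
W*P = -19/24*1/128 = -19/3072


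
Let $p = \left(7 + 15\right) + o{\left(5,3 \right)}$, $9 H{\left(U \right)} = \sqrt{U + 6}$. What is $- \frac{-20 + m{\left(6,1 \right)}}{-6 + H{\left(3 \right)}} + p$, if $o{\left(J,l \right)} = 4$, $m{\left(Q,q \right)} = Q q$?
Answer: $\frac{400}{17} \approx 23.529$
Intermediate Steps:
$H{\left(U \right)} = \frac{\sqrt{6 + U}}{9}$ ($H{\left(U \right)} = \frac{\sqrt{U + 6}}{9} = \frac{\sqrt{6 + U}}{9}$)
$p = 26$ ($p = \left(7 + 15\right) + 4 = 22 + 4 = 26$)
$- \frac{-20 + m{\left(6,1 \right)}}{-6 + H{\left(3 \right)}} + p = - \frac{-20 + 6 \cdot 1}{-6 + \frac{\sqrt{6 + 3}}{9}} + 26 = - \frac{-20 + 6}{-6 + \frac{\sqrt{9}}{9}} + 26 = - \frac{-14}{-6 + \frac{1}{9} \cdot 3} + 26 = - \frac{-14}{-6 + \frac{1}{3}} + 26 = - \frac{-14}{- \frac{17}{3}} + 26 = - \frac{\left(-14\right) \left(-3\right)}{17} + 26 = \left(-1\right) \frac{42}{17} + 26 = - \frac{42}{17} + 26 = \frac{400}{17}$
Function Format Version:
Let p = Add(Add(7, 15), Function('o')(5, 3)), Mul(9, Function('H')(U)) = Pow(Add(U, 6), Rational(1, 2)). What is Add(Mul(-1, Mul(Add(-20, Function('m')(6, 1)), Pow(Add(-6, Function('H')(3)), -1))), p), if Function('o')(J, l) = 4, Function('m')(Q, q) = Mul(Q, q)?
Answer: Rational(400, 17) ≈ 23.529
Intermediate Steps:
Function('H')(U) = Mul(Rational(1, 9), Pow(Add(6, U), Rational(1, 2))) (Function('H')(U) = Mul(Rational(1, 9), Pow(Add(U, 6), Rational(1, 2))) = Mul(Rational(1, 9), Pow(Add(6, U), Rational(1, 2))))
p = 26 (p = Add(Add(7, 15), 4) = Add(22, 4) = 26)
Add(Mul(-1, Mul(Add(-20, Function('m')(6, 1)), Pow(Add(-6, Function('H')(3)), -1))), p) = Add(Mul(-1, Mul(Add(-20, Mul(6, 1)), Pow(Add(-6, Mul(Rational(1, 9), Pow(Add(6, 3), Rational(1, 2)))), -1))), 26) = Add(Mul(-1, Mul(Add(-20, 6), Pow(Add(-6, Mul(Rational(1, 9), Pow(9, Rational(1, 2)))), -1))), 26) = Add(Mul(-1, Mul(-14, Pow(Add(-6, Mul(Rational(1, 9), 3)), -1))), 26) = Add(Mul(-1, Mul(-14, Pow(Add(-6, Rational(1, 3)), -1))), 26) = Add(Mul(-1, Mul(-14, Pow(Rational(-17, 3), -1))), 26) = Add(Mul(-1, Mul(-14, Rational(-3, 17))), 26) = Add(Mul(-1, Rational(42, 17)), 26) = Add(Rational(-42, 17), 26) = Rational(400, 17)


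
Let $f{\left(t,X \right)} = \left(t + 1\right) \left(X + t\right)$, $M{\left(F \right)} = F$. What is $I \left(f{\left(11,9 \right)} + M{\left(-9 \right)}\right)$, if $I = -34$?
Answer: $-7854$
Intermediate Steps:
$f{\left(t,X \right)} = \left(1 + t\right) \left(X + t\right)$
$I \left(f{\left(11,9 \right)} + M{\left(-9 \right)}\right) = - 34 \left(\left(9 + 11 + 11^{2} + 9 \cdot 11\right) - 9\right) = - 34 \left(\left(9 + 11 + 121 + 99\right) - 9\right) = - 34 \left(240 - 9\right) = \left(-34\right) 231 = -7854$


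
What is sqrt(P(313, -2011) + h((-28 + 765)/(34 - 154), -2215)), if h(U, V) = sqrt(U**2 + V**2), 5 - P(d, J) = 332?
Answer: sqrt(-1177200 + 30*sqrt(70650183169))/60 ≈ 43.451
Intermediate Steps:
P(d, J) = -327 (P(d, J) = 5 - 1*332 = 5 - 332 = -327)
sqrt(P(313, -2011) + h((-28 + 765)/(34 - 154), -2215)) = sqrt(-327 + sqrt(((-28 + 765)/(34 - 154))**2 + (-2215)**2)) = sqrt(-327 + sqrt((737/(-120))**2 + 4906225)) = sqrt(-327 + sqrt((737*(-1/120))**2 + 4906225)) = sqrt(-327 + sqrt((-737/120)**2 + 4906225)) = sqrt(-327 + sqrt(543169/14400 + 4906225)) = sqrt(-327 + sqrt(70650183169/14400)) = sqrt(-327 + sqrt(70650183169)/120)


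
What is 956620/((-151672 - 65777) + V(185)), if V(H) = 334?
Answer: -191324/43423 ≈ -4.4061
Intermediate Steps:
956620/((-151672 - 65777) + V(185)) = 956620/((-151672 - 65777) + 334) = 956620/(-217449 + 334) = 956620/(-217115) = 956620*(-1/217115) = -191324/43423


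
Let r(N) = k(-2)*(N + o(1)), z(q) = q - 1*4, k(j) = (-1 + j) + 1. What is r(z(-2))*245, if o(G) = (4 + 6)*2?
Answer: -6860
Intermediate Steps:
o(G) = 20 (o(G) = 10*2 = 20)
k(j) = j
z(q) = -4 + q (z(q) = q - 4 = -4 + q)
r(N) = -40 - 2*N (r(N) = -2*(N + 20) = -2*(20 + N) = -40 - 2*N)
r(z(-2))*245 = (-40 - 2*(-4 - 2))*245 = (-40 - 2*(-6))*245 = (-40 + 12)*245 = -28*245 = -6860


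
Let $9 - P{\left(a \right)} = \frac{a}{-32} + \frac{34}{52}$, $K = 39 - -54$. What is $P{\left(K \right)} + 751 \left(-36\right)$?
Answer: $- \frac{11242295}{416} \approx -27025.0$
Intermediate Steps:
$K = 93$ ($K = 39 + 54 = 93$)
$P{\left(a \right)} = \frac{217}{26} + \frac{a}{32}$ ($P{\left(a \right)} = 9 - \left(\frac{a}{-32} + \frac{34}{52}\right) = 9 - \left(a \left(- \frac{1}{32}\right) + 34 \cdot \frac{1}{52}\right) = 9 - \left(- \frac{a}{32} + \frac{17}{26}\right) = 9 - \left(\frac{17}{26} - \frac{a}{32}\right) = 9 + \left(- \frac{17}{26} + \frac{a}{32}\right) = \frac{217}{26} + \frac{a}{32}$)
$P{\left(K \right)} + 751 \left(-36\right) = \left(\frac{217}{26} + \frac{1}{32} \cdot 93\right) + 751 \left(-36\right) = \left(\frac{217}{26} + \frac{93}{32}\right) - 27036 = \frac{4681}{416} - 27036 = - \frac{11242295}{416}$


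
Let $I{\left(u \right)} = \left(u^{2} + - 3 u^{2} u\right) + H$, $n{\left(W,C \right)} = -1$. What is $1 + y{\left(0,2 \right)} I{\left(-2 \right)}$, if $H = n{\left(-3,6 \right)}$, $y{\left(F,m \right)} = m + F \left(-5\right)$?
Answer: $55$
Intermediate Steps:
$y{\left(F,m \right)} = m - 5 F$
$H = -1$
$I{\left(u \right)} = -1 + u^{2} - 3 u^{3}$ ($I{\left(u \right)} = \left(u^{2} + - 3 u^{2} u\right) - 1 = \left(u^{2} - 3 u^{3}\right) - 1 = -1 + u^{2} - 3 u^{3}$)
$1 + y{\left(0,2 \right)} I{\left(-2 \right)} = 1 + \left(2 - 0\right) \left(-1 + \left(-2\right)^{2} - 3 \left(-2\right)^{3}\right) = 1 + \left(2 + 0\right) \left(-1 + 4 - -24\right) = 1 + 2 \left(-1 + 4 + 24\right) = 1 + 2 \cdot 27 = 1 + 54 = 55$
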